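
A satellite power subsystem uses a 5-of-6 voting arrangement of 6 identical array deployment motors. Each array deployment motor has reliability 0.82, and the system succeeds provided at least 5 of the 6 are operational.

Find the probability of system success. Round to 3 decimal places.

R = Σ_{i=5}^{6} C(6,i) p^i (1−p)^{6−i} with p = 0.82
C(6,5)·0.82^5·0.18^1 = 0.40040
C(6,6)·0.82^6·0.18^0 = 0.30401
Sum = 0.704

0.704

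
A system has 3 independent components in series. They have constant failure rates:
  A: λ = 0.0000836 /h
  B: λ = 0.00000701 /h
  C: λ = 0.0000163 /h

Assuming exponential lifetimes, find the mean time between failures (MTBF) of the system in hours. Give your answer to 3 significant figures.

Series of exponential components: λ_sys = Σ λ_i
λ_sys = 0.0000836 + 0.00000701 + 0.0000163 = 1.0691e-04 /h
MTBF = 1 / λ_sys = 9350 h

9350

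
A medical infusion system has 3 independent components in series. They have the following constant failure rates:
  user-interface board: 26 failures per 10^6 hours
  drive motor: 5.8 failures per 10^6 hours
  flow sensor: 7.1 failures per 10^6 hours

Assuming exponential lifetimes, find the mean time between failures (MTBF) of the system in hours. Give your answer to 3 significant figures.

Series of exponential components: λ_sys = Σ λ_i
λ_sys = 0.000026 + 0.0000058 + 0.0000071 = 3.8900e-05 /h
MTBF = 1 / λ_sys = 25700 h

25700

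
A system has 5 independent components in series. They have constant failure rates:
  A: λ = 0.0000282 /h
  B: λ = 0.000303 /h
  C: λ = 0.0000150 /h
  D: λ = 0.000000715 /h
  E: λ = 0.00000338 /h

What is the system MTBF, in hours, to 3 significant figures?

Series of exponential components: λ_sys = Σ λ_i
λ_sys = 0.0000282 + 0.000303 + 0.0000150 + 0.000000715 + 0.00000338 = 3.5029e-04 /h
MTBF = 1 / λ_sys = 2850 h

2850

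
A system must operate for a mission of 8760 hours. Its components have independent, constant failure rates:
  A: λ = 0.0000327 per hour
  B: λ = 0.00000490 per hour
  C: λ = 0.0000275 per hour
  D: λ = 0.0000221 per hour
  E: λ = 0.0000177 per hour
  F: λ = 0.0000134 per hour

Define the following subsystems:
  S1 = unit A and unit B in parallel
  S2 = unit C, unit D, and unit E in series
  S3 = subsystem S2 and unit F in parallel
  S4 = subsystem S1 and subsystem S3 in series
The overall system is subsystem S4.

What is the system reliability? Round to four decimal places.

R(A) = exp(−0.0000327 × 8760) = 0.750923
R(B) = exp(−0.00000490 × 8760) = 0.957984
R(C) = exp(−0.0000275 × 8760) = 0.785920
R(D) = exp(−0.0000221 × 8760) = 0.823991
R(E) = exp(−0.0000177 × 8760) = 0.856371
R(F) = exp(−0.0000134 × 8760) = 0.889244
Parallel (A and B): 1 − (1 − 0.750923)(1 − 0.957984) = 0.989535
Series (C, D, and E): 0.785920 × 0.823991 × 0.856371 = 0.554578
Parallel ([0.554578] and F): 1 − (1 − 0.554578)(1 − 0.889244) = 0.950667
Series ([0.989535] and [0.950667]): 0.989535 × 0.950667 = 0.9407

0.9407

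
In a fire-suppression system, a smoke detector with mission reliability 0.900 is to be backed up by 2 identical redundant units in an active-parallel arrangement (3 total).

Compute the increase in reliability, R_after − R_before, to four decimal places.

R_before = 0.900
R_after = 1 − (1 − 0.900)^3 = 0.9990
ΔR = 0.9990 − 0.900 = 0.0990

0.0990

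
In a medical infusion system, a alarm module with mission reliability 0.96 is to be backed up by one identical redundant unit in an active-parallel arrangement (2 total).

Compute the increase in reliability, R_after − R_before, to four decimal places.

0.0384

R_before = 0.96
R_after = 1 − (1 − 0.96)^2 = 0.9984
ΔR = 0.9984 − 0.96 = 0.0384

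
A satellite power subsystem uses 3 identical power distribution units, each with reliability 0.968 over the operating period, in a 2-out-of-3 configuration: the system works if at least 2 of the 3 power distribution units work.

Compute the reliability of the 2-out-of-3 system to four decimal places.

0.9970

R = Σ_{i=2}^{3} C(3,i) p^i (1−p)^{3−i} with p = 0.968
C(3,2)·0.968^2·0.032^1 = 0.089954
C(3,3)·0.968^3·0.032^0 = 0.907039
Sum = 0.9970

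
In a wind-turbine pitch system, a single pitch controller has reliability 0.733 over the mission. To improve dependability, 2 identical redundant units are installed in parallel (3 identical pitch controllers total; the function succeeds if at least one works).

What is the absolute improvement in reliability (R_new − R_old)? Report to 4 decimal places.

R_before = 0.733
R_after = 1 − (1 − 0.733)^3 = 0.9810
ΔR = 0.9810 − 0.733 = 0.2480

0.2480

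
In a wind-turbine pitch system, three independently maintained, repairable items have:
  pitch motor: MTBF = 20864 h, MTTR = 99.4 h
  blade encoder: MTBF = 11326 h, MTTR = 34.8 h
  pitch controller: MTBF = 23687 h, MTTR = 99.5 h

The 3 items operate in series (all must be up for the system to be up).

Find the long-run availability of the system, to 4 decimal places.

A(pitch motor) = MTBF/(MTBF+MTTR) = 20864/(20864+99.4) = 0.995258
A(blade encoder) = MTBF/(MTBF+MTTR) = 11326/(11326+34.8) = 0.996937
A(pitch controller) = MTBF/(MTBF+MTTR) = 23687/(23687+99.5) = 0.995817
Series availability: 0.995258 × 0.996937 × 0.995817 = 0.9881

0.9881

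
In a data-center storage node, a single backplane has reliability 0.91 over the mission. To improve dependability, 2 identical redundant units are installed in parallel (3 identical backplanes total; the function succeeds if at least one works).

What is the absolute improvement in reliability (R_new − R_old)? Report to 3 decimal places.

0.089

R_before = 0.91
R_after = 1 − (1 − 0.91)^3 = 0.999
ΔR = 0.999 − 0.91 = 0.089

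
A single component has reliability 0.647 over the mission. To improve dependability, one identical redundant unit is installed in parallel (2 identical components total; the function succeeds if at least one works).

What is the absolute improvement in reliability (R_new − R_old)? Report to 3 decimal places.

R_before = 0.647
R_after = 1 − (1 − 0.647)^2 = 0.875
ΔR = 0.875 − 0.647 = 0.228

0.228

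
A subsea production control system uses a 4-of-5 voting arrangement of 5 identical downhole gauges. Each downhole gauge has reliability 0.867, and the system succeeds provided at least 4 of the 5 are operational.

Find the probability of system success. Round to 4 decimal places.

R = Σ_{i=4}^{5} C(5,i) p^i (1−p)^{5−i} with p = 0.867
C(5,4)·0.867^4·0.133^1 = 0.375749
C(5,5)·0.867^5·0.133^0 = 0.489887
Sum = 0.8656

0.8656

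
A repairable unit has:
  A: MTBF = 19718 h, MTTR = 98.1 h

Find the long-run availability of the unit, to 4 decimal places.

0.9950

A(A) = MTBF/(MTBF+MTTR) = 19718/(19718+98.1) = 0.9950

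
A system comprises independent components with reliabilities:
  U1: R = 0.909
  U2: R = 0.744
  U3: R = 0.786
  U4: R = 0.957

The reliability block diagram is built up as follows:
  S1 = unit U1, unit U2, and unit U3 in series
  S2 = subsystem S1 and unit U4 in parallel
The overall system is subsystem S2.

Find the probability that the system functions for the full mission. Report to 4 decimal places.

0.9799

Series (U1, U2, and U3): 0.909000 × 0.744000 × 0.786000 = 0.531569
Parallel ([0.531569] and U4): 1 − (1 − 0.531569)(1 − 0.957000) = 0.9799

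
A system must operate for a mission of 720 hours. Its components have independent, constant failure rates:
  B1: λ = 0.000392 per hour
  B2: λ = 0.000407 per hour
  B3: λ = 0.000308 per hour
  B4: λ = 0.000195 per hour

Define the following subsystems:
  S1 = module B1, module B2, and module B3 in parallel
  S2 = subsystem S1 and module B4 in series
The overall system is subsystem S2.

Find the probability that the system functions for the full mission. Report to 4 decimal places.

0.8582

R(B1) = exp(−0.000392 × 720) = 0.754093
R(B2) = exp(−0.000407 × 720) = 0.745992
R(B3) = exp(−0.000308 × 720) = 0.801108
R(B4) = exp(−0.000195 × 720) = 0.869011
Parallel (B1, B2, and B3): 1 − (1 − 0.754093)(1 − 0.745992)(1 − 0.801108) = 0.987577
Series ([0.987577] and B4): 0.987577 × 0.869011 = 0.8582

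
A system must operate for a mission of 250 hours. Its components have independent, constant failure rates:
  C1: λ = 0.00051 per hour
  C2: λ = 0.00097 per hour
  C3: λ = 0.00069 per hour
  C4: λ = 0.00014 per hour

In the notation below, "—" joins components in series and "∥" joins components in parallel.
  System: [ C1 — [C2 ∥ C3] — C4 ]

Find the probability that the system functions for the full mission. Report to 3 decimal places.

R(C1) = exp(−0.00051 × 250) = 0.88029
R(C2) = exp(−0.00097 × 250) = 0.78466
R(C3) = exp(−0.00069 × 250) = 0.84156
R(C4) = exp(−0.00014 × 250) = 0.96561
Parallel (C2 and C3): 1 − (1 − 0.78466)(1 − 0.84156) = 0.96588
Series (C1, [0.96588], and C4): 0.88029 × 0.96588 × 0.96561 = 0.821

0.821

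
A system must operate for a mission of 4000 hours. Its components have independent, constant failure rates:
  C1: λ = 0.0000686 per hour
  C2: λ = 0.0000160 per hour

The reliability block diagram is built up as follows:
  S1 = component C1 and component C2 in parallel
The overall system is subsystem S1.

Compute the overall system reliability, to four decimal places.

R(C1) = exp(−0.0000686 × 4000) = 0.760028
R(C2) = exp(−0.0000160 × 4000) = 0.938005
Parallel (C1 and C2): 1 − (1 − 0.760028)(1 − 0.938005) = 0.9851

0.9851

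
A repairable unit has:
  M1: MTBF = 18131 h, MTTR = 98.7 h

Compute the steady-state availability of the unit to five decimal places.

0.99459

A(M1) = MTBF/(MTBF+MTTR) = 18131/(18131+98.7) = 0.99459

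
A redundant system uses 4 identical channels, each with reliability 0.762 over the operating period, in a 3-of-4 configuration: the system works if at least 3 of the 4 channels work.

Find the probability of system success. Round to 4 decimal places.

0.7584

R = Σ_{i=3}^{4} C(4,i) p^i (1−p)^{4−i} with p = 0.762
C(4,3)·0.762^3·0.238^1 = 0.421213
C(4,4)·0.762^4·0.238^0 = 0.337147
Sum = 0.7584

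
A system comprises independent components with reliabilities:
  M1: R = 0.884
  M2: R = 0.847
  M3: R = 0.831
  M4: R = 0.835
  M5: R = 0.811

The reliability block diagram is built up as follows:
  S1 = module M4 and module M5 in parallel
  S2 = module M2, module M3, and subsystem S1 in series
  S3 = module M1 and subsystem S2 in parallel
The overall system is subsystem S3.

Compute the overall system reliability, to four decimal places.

0.9631

Parallel (M4 and M5): 1 − (1 − 0.835000)(1 − 0.811000) = 0.968815
Series (M2, M3, and [0.968815]): 0.847000 × 0.831000 × 0.968815 = 0.681907
Parallel (M1 and [0.681907]): 1 − (1 − 0.884000)(1 − 0.681907) = 0.9631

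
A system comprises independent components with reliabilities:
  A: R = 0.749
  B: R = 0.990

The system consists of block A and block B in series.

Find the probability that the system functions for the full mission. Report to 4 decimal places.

Series (A and B): 0.749000 × 0.990000 = 0.7415

0.7415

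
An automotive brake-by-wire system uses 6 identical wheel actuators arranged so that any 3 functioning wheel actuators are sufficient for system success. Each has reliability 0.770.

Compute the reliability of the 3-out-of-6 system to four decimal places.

R = Σ_{i=3}^{6} C(6,i) p^i (1−p)^{6−i} with p = 0.770
C(6,3)·0.770^3·0.230^3 = 0.111093
C(6,4)·0.770^4·0.230^2 = 0.278939
C(6,5)·0.770^5·0.230^1 = 0.373536
C(6,6)·0.770^6·0.230^0 = 0.208422
Sum = 0.9720

0.9720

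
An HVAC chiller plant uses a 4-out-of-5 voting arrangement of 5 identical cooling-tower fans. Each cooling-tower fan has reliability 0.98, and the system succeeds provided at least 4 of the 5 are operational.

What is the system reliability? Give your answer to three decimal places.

0.996

R = Σ_{i=4}^{5} C(5,i) p^i (1−p)^{5−i} with p = 0.98
C(5,4)·0.98^4·0.02^1 = 0.09224
C(5,5)·0.98^5·0.02^0 = 0.90392
Sum = 0.996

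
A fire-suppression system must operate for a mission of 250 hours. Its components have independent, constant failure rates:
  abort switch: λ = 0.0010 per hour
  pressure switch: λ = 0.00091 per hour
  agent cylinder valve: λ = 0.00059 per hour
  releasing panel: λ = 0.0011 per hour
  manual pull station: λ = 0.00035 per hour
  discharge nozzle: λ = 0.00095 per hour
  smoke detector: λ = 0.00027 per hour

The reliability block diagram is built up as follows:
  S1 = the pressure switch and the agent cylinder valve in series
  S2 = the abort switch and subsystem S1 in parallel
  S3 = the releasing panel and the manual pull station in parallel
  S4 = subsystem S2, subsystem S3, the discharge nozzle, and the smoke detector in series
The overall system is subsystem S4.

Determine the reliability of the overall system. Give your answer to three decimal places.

R(abort switch) = exp(−0.0010 × 250) = 0.77880
R(pressure switch) = exp(−0.00091 × 250) = 0.79652
R(agent cylinder valve) = exp(−0.00059 × 250) = 0.86286
R(releasing panel) = exp(−0.0011 × 250) = 0.75957
R(manual pull station) = exp(−0.00035 × 250) = 0.91622
R(discharge nozzle) = exp(−0.00095 × 250) = 0.78860
R(smoke detector) = exp(−0.00027 × 250) = 0.93473
Series (pressure switch and agent cylinder valve): 0.79652 × 0.86286 = 0.68729
Parallel (abort switch and [0.68729]): 1 − (1 − 0.77880)(1 − 0.68729) = 0.93083
Parallel (releasing panel and manual pull station): 1 − (1 − 0.75957)(1 − 0.91622) = 0.97986
Series ([0.93083], [0.97986], discharge nozzle, and smoke detector): 0.93083 × 0.97986 × 0.78860 × 0.93473 = 0.672

0.672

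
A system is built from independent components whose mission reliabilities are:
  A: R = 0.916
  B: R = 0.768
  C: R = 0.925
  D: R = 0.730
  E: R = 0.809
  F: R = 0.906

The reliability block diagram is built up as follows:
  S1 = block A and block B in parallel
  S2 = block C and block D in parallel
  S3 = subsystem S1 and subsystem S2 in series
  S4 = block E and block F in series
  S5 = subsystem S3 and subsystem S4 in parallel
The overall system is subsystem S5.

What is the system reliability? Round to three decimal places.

Parallel (A and B): 1 − (1 − 0.91600)(1 − 0.76800) = 0.98051
Parallel (C and D): 1 − (1 − 0.92500)(1 − 0.73000) = 0.97975
Series ([0.98051] and [0.97975]): 0.98051 × 0.97975 = 0.96065
Series (E and F): 0.80900 × 0.90600 = 0.73295
Parallel ([0.96065] and [0.73295]): 1 − (1 − 0.96065)(1 − 0.73295) = 0.989

0.989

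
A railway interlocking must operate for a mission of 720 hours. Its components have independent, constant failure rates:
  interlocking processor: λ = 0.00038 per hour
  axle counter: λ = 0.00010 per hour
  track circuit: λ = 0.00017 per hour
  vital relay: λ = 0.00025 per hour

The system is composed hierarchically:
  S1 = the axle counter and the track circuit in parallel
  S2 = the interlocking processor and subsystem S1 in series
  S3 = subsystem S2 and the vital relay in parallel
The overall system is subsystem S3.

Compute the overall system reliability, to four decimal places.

0.9596

R(interlocking processor) = exp(−0.00038 × 720) = 0.760636
R(axle counter) = exp(−0.00010 × 720) = 0.930531
R(track circuit) = exp(−0.00017 × 720) = 0.884794
R(vital relay) = exp(−0.00025 × 720) = 0.835270
Parallel (axle counter and track circuit): 1 − (1 − 0.930531)(1 − 0.884794) = 0.991997
Series (interlocking processor and [0.991997]): 0.760636 × 0.991997 = 0.754549
Parallel ([0.754549] and vital relay): 1 − (1 − 0.754549)(1 − 0.835270) = 0.9596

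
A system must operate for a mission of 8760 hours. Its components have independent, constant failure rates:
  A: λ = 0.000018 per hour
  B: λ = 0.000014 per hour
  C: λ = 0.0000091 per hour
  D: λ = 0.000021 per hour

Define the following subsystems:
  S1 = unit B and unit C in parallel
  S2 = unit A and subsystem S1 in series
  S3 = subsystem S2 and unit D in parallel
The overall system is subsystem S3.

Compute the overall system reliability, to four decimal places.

R(A) = exp(−0.000018 × 8760) = 0.854123
R(B) = exp(−0.000014 × 8760) = 0.884582
R(C) = exp(−0.0000091 × 8760) = 0.923379
R(D) = exp(−0.000021 × 8760) = 0.831969
Parallel (B and C): 1 − (1 − 0.884582)(1 − 0.923379) = 0.991157
Series (A and [0.991157]): 0.854123 × 0.991157 = 0.846570
Parallel ([0.846570] and D): 1 − (1 − 0.846570)(1 − 0.831969) = 0.9742

0.9742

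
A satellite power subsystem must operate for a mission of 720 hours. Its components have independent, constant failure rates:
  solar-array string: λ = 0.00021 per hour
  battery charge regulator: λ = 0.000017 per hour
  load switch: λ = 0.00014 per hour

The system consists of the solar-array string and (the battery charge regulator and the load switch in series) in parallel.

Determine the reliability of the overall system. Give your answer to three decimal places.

0.985

R(solar-array string) = exp(−0.00021 × 720) = 0.85968
R(battery charge regulator) = exp(−0.000017 × 720) = 0.98783
R(load switch) = exp(−0.00014 × 720) = 0.90411
Series (battery charge regulator and load switch): 0.98783 × 0.90411 = 0.89311
Parallel (solar-array string and [0.89311]): 1 − (1 − 0.85968)(1 − 0.89311) = 0.985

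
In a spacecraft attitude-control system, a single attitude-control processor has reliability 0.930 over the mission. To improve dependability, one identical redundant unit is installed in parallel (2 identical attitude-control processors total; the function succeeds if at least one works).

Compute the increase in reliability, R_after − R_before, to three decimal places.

R_before = 0.930
R_after = 1 − (1 − 0.930)^2 = 0.995
ΔR = 0.995 − 0.930 = 0.065

0.065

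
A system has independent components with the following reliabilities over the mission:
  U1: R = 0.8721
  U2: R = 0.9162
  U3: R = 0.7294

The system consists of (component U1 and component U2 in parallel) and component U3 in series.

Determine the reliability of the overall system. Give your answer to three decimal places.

0.722

Parallel (U1 and U2): 1 − (1 − 0.87210)(1 − 0.91620) = 0.98928
Series ([0.98928] and U3): 0.98928 × 0.72940 = 0.722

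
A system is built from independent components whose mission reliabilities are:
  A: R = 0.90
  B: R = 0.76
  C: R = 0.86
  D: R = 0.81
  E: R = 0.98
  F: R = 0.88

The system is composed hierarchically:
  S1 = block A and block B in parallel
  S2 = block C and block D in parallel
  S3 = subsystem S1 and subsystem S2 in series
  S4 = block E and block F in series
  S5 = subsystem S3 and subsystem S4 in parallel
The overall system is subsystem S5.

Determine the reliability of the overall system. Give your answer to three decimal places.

Parallel (A and B): 1 − (1 − 0.90000)(1 − 0.76000) = 0.97600
Parallel (C and D): 1 − (1 − 0.86000)(1 − 0.81000) = 0.97340
Series ([0.97600] and [0.97340]): 0.97600 × 0.97340 = 0.95004
Series (E and F): 0.98000 × 0.88000 = 0.86240
Parallel ([0.95004] and [0.86240]): 1 − (1 − 0.95004)(1 − 0.86240) = 0.993

0.993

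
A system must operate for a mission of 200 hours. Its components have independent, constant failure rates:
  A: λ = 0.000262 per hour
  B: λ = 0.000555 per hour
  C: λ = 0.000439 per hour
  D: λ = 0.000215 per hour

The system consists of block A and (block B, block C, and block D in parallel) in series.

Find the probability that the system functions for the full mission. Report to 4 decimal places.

R(A) = exp(−0.000262 × 200) = 0.948949
R(B) = exp(−0.000555 × 200) = 0.894939
R(C) = exp(−0.000439 × 200) = 0.915944
R(D) = exp(−0.000215 × 200) = 0.957911
Parallel (B, C, and D): 1 − (1 − 0.894939)(1 − 0.915944)(1 − 0.957911) = 0.999628
Series (A and [0.999628]): 0.948949 × 0.999628 = 0.9486

0.9486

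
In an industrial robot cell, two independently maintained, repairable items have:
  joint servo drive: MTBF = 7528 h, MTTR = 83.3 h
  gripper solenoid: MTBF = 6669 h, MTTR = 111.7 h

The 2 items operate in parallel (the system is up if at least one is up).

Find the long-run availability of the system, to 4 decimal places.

0.9998

A(joint servo drive) = MTBF/(MTBF+MTTR) = 7528/(7528+83.3) = 0.989056
A(gripper solenoid) = MTBF/(MTBF+MTTR) = 6669/(6669+111.7) = 0.983527
Parallel availability: 1 − (1 − 0.989056)(1 − 0.983527) = 0.9998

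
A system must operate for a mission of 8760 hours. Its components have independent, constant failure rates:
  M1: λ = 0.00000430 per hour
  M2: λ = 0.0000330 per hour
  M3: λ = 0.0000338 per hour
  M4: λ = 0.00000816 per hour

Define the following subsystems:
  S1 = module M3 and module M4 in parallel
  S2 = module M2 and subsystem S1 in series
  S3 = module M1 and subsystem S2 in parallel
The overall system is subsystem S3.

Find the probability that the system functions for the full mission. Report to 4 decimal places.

0.9902

R(M1) = exp(−0.00000430 × 8760) = 0.963033
R(M2) = exp(−0.0000330 × 8760) = 0.748952
R(M3) = exp(−0.0000338 × 8760) = 0.743722
R(M4) = exp(−0.00000816 × 8760) = 0.931013
Parallel (M3 and M4): 1 − (1 − 0.743722)(1 − 0.931013) = 0.982320
Series (M2 and [0.982320]): 0.748952 × 0.982320 = 0.735711
Parallel (M1 and [0.735711]): 1 − (1 − 0.963033)(1 − 0.735711) = 0.9902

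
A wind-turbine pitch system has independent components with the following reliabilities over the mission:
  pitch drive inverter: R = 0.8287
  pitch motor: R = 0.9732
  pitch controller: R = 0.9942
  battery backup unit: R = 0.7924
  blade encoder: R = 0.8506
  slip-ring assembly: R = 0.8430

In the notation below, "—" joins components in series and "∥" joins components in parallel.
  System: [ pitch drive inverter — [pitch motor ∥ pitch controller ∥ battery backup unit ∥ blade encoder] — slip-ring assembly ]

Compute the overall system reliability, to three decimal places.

Parallel (pitch motor, pitch controller, battery backup unit, and blade encoder): 1 − (1 − 0.97320)(1 − 0.99420)(1 − 0.79240)(1 − 0.85060) = 1.00000
Series (pitch drive inverter, [1.00000], and slip-ring assembly): 0.82870 × 1.00000 × 0.84300 = 0.699

0.699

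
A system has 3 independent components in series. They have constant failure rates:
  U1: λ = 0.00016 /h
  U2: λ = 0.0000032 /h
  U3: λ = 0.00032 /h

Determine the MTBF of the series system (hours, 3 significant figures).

Series of exponential components: λ_sys = Σ λ_i
λ_sys = 0.00016 + 0.0000032 + 0.00032 = 4.8320e-04 /h
MTBF = 1 / λ_sys = 2070 h

2070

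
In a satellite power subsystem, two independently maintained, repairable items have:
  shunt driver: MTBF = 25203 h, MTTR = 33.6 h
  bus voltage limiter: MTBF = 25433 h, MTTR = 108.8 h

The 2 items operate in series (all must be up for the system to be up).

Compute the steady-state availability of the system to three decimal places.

0.994

A(shunt driver) = MTBF/(MTBF+MTTR) = 25203/(25203+33.6) = 0.998669
A(bus voltage limiter) = MTBF/(MTBF+MTTR) = 25433/(25433+108.8) = 0.995740
Series availability: 0.998669 × 0.995740 = 0.994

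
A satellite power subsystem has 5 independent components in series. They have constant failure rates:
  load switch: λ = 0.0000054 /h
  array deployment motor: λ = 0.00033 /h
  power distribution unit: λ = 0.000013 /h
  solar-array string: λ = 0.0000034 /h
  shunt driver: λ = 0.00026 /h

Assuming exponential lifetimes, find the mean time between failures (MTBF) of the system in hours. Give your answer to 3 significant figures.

Series of exponential components: λ_sys = Σ λ_i
λ_sys = 0.0000054 + 0.00033 + 0.000013 + 0.0000034 + 0.00026 = 6.1180e-04 /h
MTBF = 1 / λ_sys = 1630 h

1630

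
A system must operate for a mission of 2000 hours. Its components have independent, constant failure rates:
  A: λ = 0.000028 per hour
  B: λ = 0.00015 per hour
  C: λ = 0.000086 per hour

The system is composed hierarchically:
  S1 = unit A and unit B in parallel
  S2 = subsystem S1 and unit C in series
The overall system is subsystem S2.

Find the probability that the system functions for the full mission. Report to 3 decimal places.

R(A) = exp(−0.000028 × 2000) = 0.94554
R(B) = exp(−0.00015 × 2000) = 0.74082
R(C) = exp(−0.000086 × 2000) = 0.84198
Parallel (A and B): 1 − (1 − 0.94554)(1 − 0.74082) = 0.98589
Series ([0.98589] and C): 0.98589 × 0.84198 = 0.830

0.830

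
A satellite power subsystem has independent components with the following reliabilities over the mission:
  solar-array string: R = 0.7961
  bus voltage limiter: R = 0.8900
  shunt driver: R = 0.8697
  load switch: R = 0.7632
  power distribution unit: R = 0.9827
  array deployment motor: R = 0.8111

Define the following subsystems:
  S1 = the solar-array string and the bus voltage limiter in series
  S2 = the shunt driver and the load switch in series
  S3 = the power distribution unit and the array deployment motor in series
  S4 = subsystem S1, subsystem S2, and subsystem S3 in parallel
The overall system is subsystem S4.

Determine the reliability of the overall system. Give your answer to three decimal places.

Series (solar-array string and bus voltage limiter): 0.79610 × 0.89000 = 0.70853
Series (shunt driver and load switch): 0.86970 × 0.76320 = 0.66376
Series (power distribution unit and array deployment motor): 0.98270 × 0.81110 = 0.79707
Parallel ([0.70853], [0.66376], and [0.79707]): 1 − (1 − 0.70853)(1 − 0.66376)(1 − 0.79707) = 0.980

0.980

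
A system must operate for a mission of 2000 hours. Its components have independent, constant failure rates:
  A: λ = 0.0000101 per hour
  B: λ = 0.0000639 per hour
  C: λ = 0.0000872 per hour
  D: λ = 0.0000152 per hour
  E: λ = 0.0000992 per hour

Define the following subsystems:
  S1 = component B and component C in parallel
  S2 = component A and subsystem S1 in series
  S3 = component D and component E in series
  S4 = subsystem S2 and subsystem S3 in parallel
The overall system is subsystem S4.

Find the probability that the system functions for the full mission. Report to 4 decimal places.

R(A) = exp(−0.0000101 × 2000) = 0.980003
R(B) = exp(−0.0000639 × 2000) = 0.880029
R(C) = exp(−0.0000872 × 2000) = 0.839961
R(D) = exp(−0.0000152 × 2000) = 0.970057
R(E) = exp(−0.0000992 × 2000) = 0.820042
Parallel (B and C): 1 − (1 − 0.880029)(1 − 0.839961) = 0.980800
Series (A and [0.980800]): 0.980003 × 0.980800 = 0.961187
Series (D and E): 0.970057 × 0.820042 = 0.795487
Parallel ([0.961187] and [0.795487]): 1 − (1 − 0.961187)(1 − 0.795487) = 0.9921

0.9921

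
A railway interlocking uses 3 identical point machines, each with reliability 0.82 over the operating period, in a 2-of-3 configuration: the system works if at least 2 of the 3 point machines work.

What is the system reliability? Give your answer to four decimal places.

0.9145

R = Σ_{i=2}^{3} C(3,i) p^i (1−p)^{3−i} with p = 0.82
C(3,2)·0.82^2·0.18^1 = 0.363096
C(3,3)·0.82^3·0.18^0 = 0.551368
Sum = 0.9145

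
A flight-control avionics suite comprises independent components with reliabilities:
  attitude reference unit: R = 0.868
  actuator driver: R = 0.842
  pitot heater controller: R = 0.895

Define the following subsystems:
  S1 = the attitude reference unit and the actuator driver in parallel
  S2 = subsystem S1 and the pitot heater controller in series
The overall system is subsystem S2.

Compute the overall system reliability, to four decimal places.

0.8763

Parallel (attitude reference unit and actuator driver): 1 − (1 − 0.868000)(1 − 0.842000) = 0.979144
Series ([0.979144] and pitot heater controller): 0.979144 × 0.895000 = 0.8763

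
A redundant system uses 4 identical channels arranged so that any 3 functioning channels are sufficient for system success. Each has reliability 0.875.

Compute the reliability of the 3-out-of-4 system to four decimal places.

0.9211

R = Σ_{i=3}^{4} C(4,i) p^i (1−p)^{4−i} with p = 0.875
C(4,3)·0.875^3·0.125^1 = 0.334961
C(4,4)·0.875^4·0.125^0 = 0.586182
Sum = 0.9211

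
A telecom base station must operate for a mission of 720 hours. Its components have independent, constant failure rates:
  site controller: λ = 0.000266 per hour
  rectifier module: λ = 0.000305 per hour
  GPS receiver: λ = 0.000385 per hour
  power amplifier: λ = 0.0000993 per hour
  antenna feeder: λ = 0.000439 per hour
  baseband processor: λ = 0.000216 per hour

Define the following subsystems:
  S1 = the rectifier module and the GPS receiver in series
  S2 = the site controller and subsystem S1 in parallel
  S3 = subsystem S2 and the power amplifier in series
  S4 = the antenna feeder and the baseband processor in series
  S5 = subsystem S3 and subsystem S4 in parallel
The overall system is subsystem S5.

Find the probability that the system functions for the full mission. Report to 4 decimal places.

0.9502

R(site controller) = exp(−0.000266 × 720) = 0.825703
R(rectifier module) = exp(−0.000305 × 720) = 0.802840
R(GPS receiver) = exp(−0.000385 × 720) = 0.757903
R(power amplifier) = exp(−0.0000993 × 720) = 0.931000
R(antenna feeder) = exp(−0.000439 × 720) = 0.729001
R(baseband processor) = exp(−0.000216 × 720) = 0.855970
Series (rectifier module and GPS receiver): 0.802840 × 0.757903 = 0.608475
Parallel (site controller and [0.608475]): 1 − (1 − 0.825703)(1 − 0.608475) = 0.931758
Series ([0.931758] and power amplifier): 0.931758 × 0.931000 = 0.867467
Series (antenna feeder and baseband processor): 0.729001 × 0.855970 = 0.624003
Parallel ([0.867467] and [0.624003]): 1 − (1 − 0.867467)(1 − 0.624003) = 0.9502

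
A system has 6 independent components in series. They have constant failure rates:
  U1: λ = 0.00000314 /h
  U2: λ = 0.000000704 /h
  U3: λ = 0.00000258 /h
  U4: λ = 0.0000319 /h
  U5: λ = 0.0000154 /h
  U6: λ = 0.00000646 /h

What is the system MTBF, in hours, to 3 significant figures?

16600

Series of exponential components: λ_sys = Σ λ_i
λ_sys = 0.00000314 + 0.000000704 + 0.00000258 + 0.0000319 + 0.0000154 + 0.00000646 = 6.0184e-05 /h
MTBF = 1 / λ_sys = 16600 h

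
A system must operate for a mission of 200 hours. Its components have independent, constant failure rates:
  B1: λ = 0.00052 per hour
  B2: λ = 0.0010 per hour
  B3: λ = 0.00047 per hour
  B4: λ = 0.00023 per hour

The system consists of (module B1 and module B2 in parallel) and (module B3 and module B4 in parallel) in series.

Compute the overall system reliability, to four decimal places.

0.9781

R(B1) = exp(−0.00052 × 200) = 0.901225
R(B2) = exp(−0.0010 × 200) = 0.818731
R(B3) = exp(−0.00047 × 200) = 0.910283
R(B4) = exp(−0.00023 × 200) = 0.955042
Parallel (B1 and B2): 1 − (1 − 0.901225)(1 − 0.818731) = 0.982095
Parallel (B3 and B4): 1 − (1 − 0.910283)(1 − 0.955042) = 0.995967
Series ([0.982095] and [0.995967]): 0.982095 × 0.995967 = 0.9781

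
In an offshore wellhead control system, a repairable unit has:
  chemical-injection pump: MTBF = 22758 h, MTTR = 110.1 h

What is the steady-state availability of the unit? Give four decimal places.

0.9952

A(chemical-injection pump) = MTBF/(MTBF+MTTR) = 22758/(22758+110.1) = 0.9952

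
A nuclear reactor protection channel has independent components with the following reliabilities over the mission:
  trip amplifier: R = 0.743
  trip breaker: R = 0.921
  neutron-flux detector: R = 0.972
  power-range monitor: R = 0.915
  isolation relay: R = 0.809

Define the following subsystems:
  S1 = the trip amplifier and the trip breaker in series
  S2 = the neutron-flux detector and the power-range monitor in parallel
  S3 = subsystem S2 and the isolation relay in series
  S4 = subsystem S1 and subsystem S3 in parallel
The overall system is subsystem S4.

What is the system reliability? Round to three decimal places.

Series (trip amplifier and trip breaker): 0.74300 × 0.92100 = 0.68430
Parallel (neutron-flux detector and power-range monitor): 1 − (1 − 0.97200)(1 − 0.91500) = 0.99762
Series ([0.99762] and isolation relay): 0.99762 × 0.80900 = 0.80707
Parallel ([0.68430] and [0.80707]): 1 − (1 − 0.68430)(1 − 0.80707) = 0.939

0.939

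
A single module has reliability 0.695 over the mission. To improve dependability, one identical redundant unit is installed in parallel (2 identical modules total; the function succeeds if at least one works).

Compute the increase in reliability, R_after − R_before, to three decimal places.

R_before = 0.695
R_after = 1 − (1 − 0.695)^2 = 0.907
ΔR = 0.907 − 0.695 = 0.212

0.212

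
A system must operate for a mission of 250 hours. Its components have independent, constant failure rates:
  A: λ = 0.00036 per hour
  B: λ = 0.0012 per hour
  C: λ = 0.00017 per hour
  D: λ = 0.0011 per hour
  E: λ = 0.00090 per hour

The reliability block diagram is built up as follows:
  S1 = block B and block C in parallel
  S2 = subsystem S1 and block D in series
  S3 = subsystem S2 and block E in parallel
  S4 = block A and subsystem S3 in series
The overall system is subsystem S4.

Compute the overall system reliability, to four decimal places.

0.8681

R(A) = exp(−0.00036 × 250) = 0.913931
R(B) = exp(−0.0012 × 250) = 0.740818
R(C) = exp(−0.00017 × 250) = 0.958390
R(D) = exp(−0.0011 × 250) = 0.759572
R(E) = exp(−0.00090 × 250) = 0.798516
Parallel (B and C): 1 − (1 − 0.740818)(1 − 0.958390) = 0.989215
Series ([0.989215] and D): 0.989215 × 0.759572 = 0.751380
Parallel ([0.751380] and E): 1 − (1 − 0.751380)(1 − 0.798516) = 0.949907
Series (A and [0.949907]): 0.913931 × 0.949907 = 0.8681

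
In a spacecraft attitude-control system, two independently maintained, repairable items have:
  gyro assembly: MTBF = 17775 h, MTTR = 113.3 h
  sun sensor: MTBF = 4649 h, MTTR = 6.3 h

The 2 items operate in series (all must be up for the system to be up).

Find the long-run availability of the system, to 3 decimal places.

0.992

A(gyro assembly) = MTBF/(MTBF+MTTR) = 17775/(17775+113.3) = 0.993666
A(sun sensor) = MTBF/(MTBF+MTTR) = 4649/(4649+6.3) = 0.998647
Series availability: 0.993666 × 0.998647 = 0.992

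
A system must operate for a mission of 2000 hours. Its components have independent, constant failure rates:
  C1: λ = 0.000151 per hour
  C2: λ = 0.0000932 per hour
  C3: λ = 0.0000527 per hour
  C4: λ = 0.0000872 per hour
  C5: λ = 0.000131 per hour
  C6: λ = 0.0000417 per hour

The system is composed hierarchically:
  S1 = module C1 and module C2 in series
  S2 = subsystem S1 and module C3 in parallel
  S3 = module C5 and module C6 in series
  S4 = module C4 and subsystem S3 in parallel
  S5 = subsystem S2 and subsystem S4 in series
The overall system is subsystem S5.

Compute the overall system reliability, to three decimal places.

0.916

R(C1) = exp(−0.000151 × 2000) = 0.73934
R(C2) = exp(−0.0000932 × 2000) = 0.82994
R(C3) = exp(−0.0000527 × 2000) = 0.89996
R(C4) = exp(−0.0000872 × 2000) = 0.83996
R(C5) = exp(−0.000131 × 2000) = 0.76951
R(C6) = exp(−0.0000417 × 2000) = 0.91998
Series (C1 and C2): 0.73934 × 0.82994 = 0.61361
Parallel ([0.61361] and C3): 1 − (1 − 0.61361)(1 − 0.89996) = 0.96135
Series (C5 and C6): 0.76951 × 0.91998 = 0.70793
Parallel (C4 and [0.70793]): 1 − (1 − 0.83996)(1 − 0.70793) = 0.95326
Series ([0.96135] and [0.95326]): 0.96135 × 0.95326 = 0.916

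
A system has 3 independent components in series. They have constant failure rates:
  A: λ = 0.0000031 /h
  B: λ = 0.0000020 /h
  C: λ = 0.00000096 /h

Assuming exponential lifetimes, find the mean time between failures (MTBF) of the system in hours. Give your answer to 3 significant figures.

Series of exponential components: λ_sys = Σ λ_i
λ_sys = 0.0000031 + 0.0000020 + 0.00000096 = 6.0600e-06 /h
MTBF = 1 / λ_sys = 165000 h

165000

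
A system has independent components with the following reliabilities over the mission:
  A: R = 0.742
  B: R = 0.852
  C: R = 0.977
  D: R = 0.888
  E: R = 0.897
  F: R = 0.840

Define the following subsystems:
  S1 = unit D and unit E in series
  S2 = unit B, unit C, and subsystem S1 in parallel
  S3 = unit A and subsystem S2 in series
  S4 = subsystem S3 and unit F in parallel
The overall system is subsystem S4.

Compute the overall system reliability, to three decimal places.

0.959

Series (D and E): 0.88800 × 0.89700 = 0.79654
Parallel (B, C, and [0.79654]): 1 − (1 − 0.85200)(1 − 0.97700)(1 − 0.79654) = 0.99931
Series (A and [0.99931]): 0.74200 × 0.99931 = 0.74149
Parallel ([0.74149] and F): 1 − (1 − 0.74149)(1 − 0.84000) = 0.959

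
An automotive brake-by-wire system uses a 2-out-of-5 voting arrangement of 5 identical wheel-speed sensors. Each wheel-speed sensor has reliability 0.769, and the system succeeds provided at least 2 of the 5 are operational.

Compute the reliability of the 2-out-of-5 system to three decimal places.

0.988

R = Σ_{i=2}^{5} C(5,i) p^i (1−p)^{5−i} with p = 0.769
C(5,2)·0.769^2·0.231^3 = 0.07289
C(5,3)·0.769^3·0.231^2 = 0.24266
C(5,4)·0.769^4·0.231^1 = 0.40391
C(5,5)·0.769^5·0.231^0 = 0.26893
Sum = 0.988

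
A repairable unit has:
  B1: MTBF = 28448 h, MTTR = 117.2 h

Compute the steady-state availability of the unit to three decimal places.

A(B1) = MTBF/(MTBF+MTTR) = 28448/(28448+117.2) = 0.996

0.996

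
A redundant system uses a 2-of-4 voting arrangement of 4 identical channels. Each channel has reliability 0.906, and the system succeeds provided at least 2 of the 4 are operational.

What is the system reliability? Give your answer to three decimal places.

0.997

R = Σ_{i=2}^{4} C(4,i) p^i (1−p)^{4−i} with p = 0.906
C(4,2)·0.906^2·0.094^2 = 0.04352
C(4,3)·0.906^3·0.094^1 = 0.27962
C(4,4)·0.906^4·0.094^0 = 0.67377
Sum = 0.997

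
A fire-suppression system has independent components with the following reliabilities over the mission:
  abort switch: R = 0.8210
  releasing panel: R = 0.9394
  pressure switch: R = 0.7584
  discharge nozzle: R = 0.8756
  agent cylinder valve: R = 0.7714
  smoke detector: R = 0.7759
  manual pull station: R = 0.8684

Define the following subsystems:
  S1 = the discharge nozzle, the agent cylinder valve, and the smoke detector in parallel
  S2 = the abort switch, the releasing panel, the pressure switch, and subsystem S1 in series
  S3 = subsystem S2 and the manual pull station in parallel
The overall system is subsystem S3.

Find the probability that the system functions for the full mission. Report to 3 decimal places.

Parallel (discharge nozzle, agent cylinder valve, and smoke detector): 1 − (1 − 0.87560)(1 − 0.77140)(1 − 0.77590) = 0.99363
Series (abort switch, releasing panel, pressure switch, and [0.99363]): 0.82100 × 0.93940 × 0.75840 × 0.99363 = 0.58119
Parallel ([0.58119] and manual pull station): 1 − (1 − 0.58119)(1 − 0.86840) = 0.945

0.945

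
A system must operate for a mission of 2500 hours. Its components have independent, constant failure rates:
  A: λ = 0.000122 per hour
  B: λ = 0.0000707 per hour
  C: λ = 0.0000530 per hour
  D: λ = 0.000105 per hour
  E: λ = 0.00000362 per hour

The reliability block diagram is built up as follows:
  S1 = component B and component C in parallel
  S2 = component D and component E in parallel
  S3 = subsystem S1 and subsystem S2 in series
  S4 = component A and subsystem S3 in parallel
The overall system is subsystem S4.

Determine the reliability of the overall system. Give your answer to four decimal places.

0.9942

R(A) = exp(−0.000122 × 2500) = 0.737123
R(B) = exp(−0.0000707 × 2500) = 0.837989
R(C) = exp(−0.0000530 × 2500) = 0.875903
R(D) = exp(−0.000105 × 2500) = 0.769126
R(E) = exp(−0.00000362 × 2500) = 0.990991
Parallel (B and C): 1 − (1 − 0.837989)(1 − 0.875903) = 0.979895
Parallel (D and E): 1 − (1 − 0.769126)(1 − 0.990991) = 0.997920
Series ([0.979895] and [0.997920]): 0.979895 × 0.997920 = 0.977857
Parallel (A and [0.977857]): 1 − (1 − 0.737123)(1 − 0.977857) = 0.9942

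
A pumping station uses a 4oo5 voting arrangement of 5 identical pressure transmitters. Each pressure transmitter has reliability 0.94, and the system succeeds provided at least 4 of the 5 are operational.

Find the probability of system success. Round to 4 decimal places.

0.9681

R = Σ_{i=4}^{5} C(5,i) p^i (1−p)^{5−i} with p = 0.94
C(5,4)·0.94^4·0.06^1 = 0.234225
C(5,5)·0.94^5·0.06^0 = 0.733904
Sum = 0.9681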